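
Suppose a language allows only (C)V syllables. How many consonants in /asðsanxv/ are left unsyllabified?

5

Under (C)V, the unsyllabifiable consonants are /s/, /ð/, /n/, /x/, /v/ (no codas are permitted; onsets are limited to one consonant).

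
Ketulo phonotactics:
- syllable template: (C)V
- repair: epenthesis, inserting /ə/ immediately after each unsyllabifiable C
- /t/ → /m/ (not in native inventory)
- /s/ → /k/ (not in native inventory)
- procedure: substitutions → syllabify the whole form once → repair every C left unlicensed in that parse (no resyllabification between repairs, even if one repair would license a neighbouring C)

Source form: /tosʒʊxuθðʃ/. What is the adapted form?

Substitution: /t/ → /m/, /s/ → /k/, giving /mokʒʊxuθðʃ/.
Under (C)V, the unsyllabifiable consonants are /k/, /θ/, /ð/, /ʃ/ (no codas are permitted; onsets are limited to one consonant).
Each unlicensed consonant becomes the onset of a new syllable: /k/ → /kə/, /θ/ → /θə/, /ð/ → /ðə/, /ʃ/ → /ʃə/.

mokəʒʊxuθəðəʃə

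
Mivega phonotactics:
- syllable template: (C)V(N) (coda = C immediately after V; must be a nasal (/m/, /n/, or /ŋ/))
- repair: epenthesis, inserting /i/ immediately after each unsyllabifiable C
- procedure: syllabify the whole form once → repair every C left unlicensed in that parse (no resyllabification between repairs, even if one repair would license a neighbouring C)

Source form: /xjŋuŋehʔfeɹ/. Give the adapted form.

xijiŋuŋehiʔifeɹi

Syllabifying with onset maximization leaves /x/, /j/, /h/, /ʔ/, /ɹ/ stranded (only a nasal (/m/, /n/, or /ŋ/) is licensed in coda position; onsets are limited to one consonant).
Inserting the epenthetic vowel yields /x/ → /xi/, /j/ → /ji/, /h/ → /hi/, /ʔ/ → /ʔi/, /ɹ/ → /ɹi/.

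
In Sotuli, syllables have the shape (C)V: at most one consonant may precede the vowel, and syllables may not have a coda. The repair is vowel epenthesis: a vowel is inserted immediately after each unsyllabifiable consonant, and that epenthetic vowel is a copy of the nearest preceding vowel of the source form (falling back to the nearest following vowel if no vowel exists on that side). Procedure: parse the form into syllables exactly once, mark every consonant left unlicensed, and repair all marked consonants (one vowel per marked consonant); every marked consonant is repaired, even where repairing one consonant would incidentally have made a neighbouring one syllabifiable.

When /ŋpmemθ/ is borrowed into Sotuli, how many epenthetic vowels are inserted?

4

The unsyllabifiable consonants are /ŋ/, /p/, /m/, /θ/; each receives one epenthetic vowel.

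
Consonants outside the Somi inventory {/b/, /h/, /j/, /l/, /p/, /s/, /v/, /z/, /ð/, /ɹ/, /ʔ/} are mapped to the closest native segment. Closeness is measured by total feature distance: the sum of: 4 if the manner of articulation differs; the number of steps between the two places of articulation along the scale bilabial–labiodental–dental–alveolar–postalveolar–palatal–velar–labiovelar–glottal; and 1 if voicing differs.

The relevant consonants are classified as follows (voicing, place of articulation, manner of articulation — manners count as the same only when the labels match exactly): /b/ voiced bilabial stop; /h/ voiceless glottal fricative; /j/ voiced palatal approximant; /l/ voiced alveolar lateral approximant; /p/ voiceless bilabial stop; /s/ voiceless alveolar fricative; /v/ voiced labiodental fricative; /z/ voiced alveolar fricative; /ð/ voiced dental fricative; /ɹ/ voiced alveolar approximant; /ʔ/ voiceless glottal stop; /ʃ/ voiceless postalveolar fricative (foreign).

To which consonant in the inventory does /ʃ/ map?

s

/s/ is closest: same manner (fricative), place distance 1 (postalveolar→alveolar), same voicing; total 1. Next closest is /z/ at distance 2.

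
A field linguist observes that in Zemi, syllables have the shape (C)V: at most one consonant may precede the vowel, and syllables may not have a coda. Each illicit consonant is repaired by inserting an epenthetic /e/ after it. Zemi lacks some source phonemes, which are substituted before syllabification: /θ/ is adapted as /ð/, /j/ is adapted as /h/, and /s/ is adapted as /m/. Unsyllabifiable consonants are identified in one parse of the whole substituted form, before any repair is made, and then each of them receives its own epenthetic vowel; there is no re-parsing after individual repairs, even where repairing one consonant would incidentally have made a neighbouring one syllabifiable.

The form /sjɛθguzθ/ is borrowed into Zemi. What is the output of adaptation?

Substitution: /s/ → /m/, /j/ → /h/, /θ/ → /ð/, giving /mhɛðguzð/.
Under (C)V, the unsyllabifiable consonants are /m/, /ð/, /z/, /ð/ (no codas are permitted; onsets are limited to one consonant).
Inserting the epenthetic vowel yields /m/ → /me/, /ð/ → /ðe/, /z/ → /ze/, /ð/ → /ðe/.

mehɛðeguzeðe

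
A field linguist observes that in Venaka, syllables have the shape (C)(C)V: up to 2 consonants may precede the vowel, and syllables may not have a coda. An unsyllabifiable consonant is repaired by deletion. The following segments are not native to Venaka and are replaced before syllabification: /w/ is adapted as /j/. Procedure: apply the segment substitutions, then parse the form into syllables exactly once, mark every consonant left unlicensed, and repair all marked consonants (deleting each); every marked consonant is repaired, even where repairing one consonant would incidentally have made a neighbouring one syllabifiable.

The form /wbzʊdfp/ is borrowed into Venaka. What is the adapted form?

Substitution: /w/ → /j/, giving /jbzʊdfp/.
The consonants /j/, /d/, /f/, /p/ cannot be parsed into a legal (C)(C)V syllable (no codas are permitted; onsets may contain at most 2 consonants).
Deletion applies to /j/, /d/, /f/, /p/.

bzʊ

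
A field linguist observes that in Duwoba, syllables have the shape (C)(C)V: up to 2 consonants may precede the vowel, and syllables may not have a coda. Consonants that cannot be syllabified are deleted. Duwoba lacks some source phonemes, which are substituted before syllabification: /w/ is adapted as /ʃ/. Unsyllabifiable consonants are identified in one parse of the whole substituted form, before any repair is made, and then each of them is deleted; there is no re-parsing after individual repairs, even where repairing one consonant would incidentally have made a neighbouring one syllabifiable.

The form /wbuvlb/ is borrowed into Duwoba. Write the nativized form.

Substitution: /w/ → /ʃ/, giving /ʃbuvlb/.
Syllabifying with onset maximization leaves /v/, /l/, /b/ stranded (no codas are permitted; onsets may contain at most 2 consonants).
Deleting the stranded consonants removes /v/, /l/, /b/.

ʃbu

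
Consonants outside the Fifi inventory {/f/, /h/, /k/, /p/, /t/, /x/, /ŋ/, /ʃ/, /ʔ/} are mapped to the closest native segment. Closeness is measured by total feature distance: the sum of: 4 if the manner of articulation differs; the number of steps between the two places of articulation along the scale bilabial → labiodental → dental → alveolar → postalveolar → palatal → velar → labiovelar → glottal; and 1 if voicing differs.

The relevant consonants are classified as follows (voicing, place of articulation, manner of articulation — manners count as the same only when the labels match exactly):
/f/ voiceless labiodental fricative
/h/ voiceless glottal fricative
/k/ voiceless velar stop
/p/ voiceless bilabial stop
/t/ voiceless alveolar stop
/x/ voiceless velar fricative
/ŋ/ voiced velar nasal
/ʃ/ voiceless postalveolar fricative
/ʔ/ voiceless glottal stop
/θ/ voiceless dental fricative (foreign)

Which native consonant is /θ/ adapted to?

/f/ is closest: same manner (fricative), place distance 1 (dental→labiodental), same voicing; total 1. Next closest is /ʃ/ at distance 2.

f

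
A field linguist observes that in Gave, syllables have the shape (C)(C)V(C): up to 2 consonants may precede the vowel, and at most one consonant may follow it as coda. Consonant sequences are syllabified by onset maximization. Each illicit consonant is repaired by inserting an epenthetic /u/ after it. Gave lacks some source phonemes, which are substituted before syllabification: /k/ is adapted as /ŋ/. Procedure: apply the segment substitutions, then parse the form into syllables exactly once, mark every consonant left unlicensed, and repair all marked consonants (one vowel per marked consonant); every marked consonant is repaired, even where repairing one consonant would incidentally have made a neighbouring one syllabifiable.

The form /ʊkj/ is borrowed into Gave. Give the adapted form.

Substitution: /k/ → /ŋ/, giving /ʊŋj/.
The consonants /j/ cannot be parsed into a legal (C)(C)V(C) syllable (at most one coda consonant is licensed; onsets may contain at most 2 consonants).
Inserting the epenthetic vowel yields /j/ → /ju/.

ʊŋju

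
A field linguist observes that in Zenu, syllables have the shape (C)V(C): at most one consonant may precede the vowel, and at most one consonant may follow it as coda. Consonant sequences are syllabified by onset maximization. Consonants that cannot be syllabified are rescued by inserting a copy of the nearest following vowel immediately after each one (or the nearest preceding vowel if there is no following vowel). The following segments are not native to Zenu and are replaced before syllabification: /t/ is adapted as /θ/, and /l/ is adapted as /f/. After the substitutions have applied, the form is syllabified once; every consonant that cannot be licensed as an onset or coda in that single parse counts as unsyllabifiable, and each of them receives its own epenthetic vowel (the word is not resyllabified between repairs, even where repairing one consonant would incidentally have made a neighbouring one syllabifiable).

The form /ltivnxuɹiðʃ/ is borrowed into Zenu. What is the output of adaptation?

fiθivnuxuɹiðʃi

Substitution: /l/ → /f/, /t/ → /θ/, giving /fθivnxuɹiðʃ/.
Under (C)V(C), the unsyllabifiable consonants are /f/, /n/, /ʃ/ (at most one coda consonant is licensed; onsets are limited to one consonant).
Epenthesis after each stranded consonant: /f/ → /fi/, /n/ → /nu/, /ʃ/ → /ʃi/.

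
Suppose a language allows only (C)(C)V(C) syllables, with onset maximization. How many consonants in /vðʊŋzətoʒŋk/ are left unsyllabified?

2

The consonants /ŋ/, /k/ cannot be parsed into a legal (C)(C)V(C) syllable (at most one coda consonant is licensed; onsets may contain at most 2 consonants).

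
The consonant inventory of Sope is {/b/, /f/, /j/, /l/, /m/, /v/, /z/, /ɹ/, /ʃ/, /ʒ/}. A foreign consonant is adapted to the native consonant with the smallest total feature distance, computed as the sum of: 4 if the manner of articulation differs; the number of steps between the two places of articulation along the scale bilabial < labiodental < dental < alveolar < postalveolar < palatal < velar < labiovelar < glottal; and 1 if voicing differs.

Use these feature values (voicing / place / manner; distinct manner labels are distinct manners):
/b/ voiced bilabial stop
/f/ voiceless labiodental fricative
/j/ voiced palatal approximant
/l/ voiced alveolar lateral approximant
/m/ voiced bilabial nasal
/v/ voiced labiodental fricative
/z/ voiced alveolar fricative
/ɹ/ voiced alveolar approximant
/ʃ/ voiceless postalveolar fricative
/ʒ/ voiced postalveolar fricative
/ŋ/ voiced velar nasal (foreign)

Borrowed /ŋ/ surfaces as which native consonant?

j

/j/ is closest: manner differs (nasal→approximant, +4), place distance 1 (velar→palatal), same voicing; total 5. Next closest is /m/ at distance 6.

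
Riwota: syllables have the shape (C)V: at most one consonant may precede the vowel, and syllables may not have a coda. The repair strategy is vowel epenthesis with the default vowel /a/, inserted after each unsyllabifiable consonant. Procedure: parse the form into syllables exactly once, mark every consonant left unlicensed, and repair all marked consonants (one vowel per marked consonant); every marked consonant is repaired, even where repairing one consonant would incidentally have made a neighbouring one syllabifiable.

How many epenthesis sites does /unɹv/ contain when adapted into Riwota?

3

The unsyllabifiable consonants are /n/, /ɹ/, /v/; each receives one epenthetic vowel.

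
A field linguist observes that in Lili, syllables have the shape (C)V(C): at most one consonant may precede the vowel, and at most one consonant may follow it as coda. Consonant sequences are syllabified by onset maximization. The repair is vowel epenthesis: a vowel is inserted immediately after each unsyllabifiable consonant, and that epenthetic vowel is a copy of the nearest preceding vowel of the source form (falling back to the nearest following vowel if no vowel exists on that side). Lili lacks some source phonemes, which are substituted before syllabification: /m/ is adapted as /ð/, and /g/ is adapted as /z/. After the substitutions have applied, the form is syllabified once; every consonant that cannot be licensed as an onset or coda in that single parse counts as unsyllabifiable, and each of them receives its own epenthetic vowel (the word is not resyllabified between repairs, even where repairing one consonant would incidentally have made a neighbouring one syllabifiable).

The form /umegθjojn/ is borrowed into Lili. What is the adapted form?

Substitution: /m/ → /ð/, /g/ → /z/, giving /uðezθjojn/.
The consonants /θ/, /n/ cannot be parsed into a legal (C)V(C) syllable (at most one coda consonant is licensed; onsets are limited to one consonant).
Inserting the epenthetic vowel yields /θ/ → /θe/, /n/ → /no/.

uðezθejojno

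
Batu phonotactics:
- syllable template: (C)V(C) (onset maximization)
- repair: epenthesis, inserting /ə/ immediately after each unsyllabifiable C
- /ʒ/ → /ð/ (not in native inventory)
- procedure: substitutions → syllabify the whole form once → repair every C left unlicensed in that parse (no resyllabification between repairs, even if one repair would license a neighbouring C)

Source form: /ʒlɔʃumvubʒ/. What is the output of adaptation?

ðəlɔʃumvubðə

Substitution: /ʒ/ → /ð/, giving /ðlɔʃumvubð/.
The consonants /ð/, /ð/ cannot be parsed into a legal (C)V(C) syllable (at most one coda consonant is licensed; onsets are limited to one consonant).
Inserting the epenthetic vowel yields /ð/ → /ðə/, /ð/ → /ðə/.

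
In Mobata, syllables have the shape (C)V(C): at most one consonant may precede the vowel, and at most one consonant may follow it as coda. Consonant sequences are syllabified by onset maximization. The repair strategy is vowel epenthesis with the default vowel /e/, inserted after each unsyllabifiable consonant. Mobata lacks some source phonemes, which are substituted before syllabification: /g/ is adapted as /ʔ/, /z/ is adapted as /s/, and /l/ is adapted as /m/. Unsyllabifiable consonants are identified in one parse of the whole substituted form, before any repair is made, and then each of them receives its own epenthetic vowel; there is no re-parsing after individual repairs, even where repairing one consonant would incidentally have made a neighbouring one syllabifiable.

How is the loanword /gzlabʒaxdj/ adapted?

Substitution: /g/ → /ʔ/, /z/ → /s/, /l/ → /m/, giving /ʔsmabʒaxdj/.
Under (C)V(C), the unsyllabifiable consonants are /ʔ/, /s/, /d/, /j/ (at most one coda consonant is licensed; onsets are limited to one consonant).
Inserting the epenthetic vowel yields /ʔ/ → /ʔe/, /s/ → /se/, /d/ → /de/, /j/ → /je/.

ʔesemabʒaxdeje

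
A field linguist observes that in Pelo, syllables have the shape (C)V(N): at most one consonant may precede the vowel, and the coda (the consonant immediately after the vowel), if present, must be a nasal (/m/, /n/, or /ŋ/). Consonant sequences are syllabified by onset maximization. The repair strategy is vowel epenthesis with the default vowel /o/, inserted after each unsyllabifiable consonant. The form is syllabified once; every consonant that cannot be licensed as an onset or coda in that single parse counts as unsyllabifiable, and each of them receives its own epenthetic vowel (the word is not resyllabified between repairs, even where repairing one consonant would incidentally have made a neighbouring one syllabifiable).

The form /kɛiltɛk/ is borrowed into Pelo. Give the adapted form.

kɛilotɛko

Syllabifying with onset maximization leaves /l/, /k/ stranded (only a nasal (/m/, /n/, or /ŋ/) is licensed in coda position; onsets are limited to one consonant).
Each unlicensed consonant becomes the onset of a new syllable: /l/ → /lo/, /k/ → /ko/.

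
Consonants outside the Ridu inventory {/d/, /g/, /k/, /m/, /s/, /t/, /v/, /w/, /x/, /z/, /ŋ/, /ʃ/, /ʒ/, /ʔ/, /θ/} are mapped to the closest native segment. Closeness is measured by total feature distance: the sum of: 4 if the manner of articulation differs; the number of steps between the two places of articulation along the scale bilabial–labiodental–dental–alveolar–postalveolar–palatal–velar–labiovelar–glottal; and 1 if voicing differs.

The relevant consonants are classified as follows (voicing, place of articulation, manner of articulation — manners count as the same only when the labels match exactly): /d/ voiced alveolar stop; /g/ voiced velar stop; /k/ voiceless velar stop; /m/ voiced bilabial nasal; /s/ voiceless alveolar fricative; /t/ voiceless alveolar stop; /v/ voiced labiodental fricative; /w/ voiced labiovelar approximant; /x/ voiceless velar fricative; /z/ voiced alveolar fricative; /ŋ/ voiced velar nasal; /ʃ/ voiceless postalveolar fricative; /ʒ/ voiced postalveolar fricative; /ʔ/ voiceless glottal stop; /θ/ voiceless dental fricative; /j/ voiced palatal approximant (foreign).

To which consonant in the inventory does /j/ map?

/w/ is closest: same manner (approximant), place distance 2 (palatal→labiovelar), same voicing; total 2. Next closest is /g/ at distance 5.

w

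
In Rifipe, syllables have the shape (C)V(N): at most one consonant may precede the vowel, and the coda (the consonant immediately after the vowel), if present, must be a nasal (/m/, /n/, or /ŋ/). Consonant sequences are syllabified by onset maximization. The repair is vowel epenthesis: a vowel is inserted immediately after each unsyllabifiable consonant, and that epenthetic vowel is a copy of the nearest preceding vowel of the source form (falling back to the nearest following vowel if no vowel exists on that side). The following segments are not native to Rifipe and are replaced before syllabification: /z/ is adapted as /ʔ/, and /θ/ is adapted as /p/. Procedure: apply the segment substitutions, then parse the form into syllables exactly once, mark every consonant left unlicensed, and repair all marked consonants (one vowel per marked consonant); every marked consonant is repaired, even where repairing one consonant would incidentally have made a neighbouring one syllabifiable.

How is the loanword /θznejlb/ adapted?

peʔenejelebe

Substitution: /θ/ → /p/, /z/ → /ʔ/, giving /pʔnejlb/.
Under (C)V(N), the unsyllabifiable consonants are /p/, /ʔ/, /j/, /l/, /b/ (only a nasal (/m/, /n/, or /ŋ/) is licensed in coda position; onsets are limited to one consonant).
Inserting the epenthetic vowel yields /p/ → /pe/, /ʔ/ → /ʔe/, /j/ → /je/, /l/ → /le/, /b/ → /be/.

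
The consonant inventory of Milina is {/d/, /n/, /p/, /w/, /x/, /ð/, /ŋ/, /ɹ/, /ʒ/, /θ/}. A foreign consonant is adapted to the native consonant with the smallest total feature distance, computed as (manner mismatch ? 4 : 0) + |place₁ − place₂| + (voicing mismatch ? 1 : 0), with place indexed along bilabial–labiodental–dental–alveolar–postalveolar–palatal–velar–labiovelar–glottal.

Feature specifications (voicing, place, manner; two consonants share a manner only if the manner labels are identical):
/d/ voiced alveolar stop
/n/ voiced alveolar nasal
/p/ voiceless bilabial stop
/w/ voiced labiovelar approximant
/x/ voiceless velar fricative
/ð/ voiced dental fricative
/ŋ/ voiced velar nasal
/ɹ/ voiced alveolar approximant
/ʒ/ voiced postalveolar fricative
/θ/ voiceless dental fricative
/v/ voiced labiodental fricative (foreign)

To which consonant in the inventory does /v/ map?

/ð/ is closest: same manner (fricative), place distance 1 (labiodental→dental), same voicing; total 1. Next closest is /θ/ at distance 2.

ð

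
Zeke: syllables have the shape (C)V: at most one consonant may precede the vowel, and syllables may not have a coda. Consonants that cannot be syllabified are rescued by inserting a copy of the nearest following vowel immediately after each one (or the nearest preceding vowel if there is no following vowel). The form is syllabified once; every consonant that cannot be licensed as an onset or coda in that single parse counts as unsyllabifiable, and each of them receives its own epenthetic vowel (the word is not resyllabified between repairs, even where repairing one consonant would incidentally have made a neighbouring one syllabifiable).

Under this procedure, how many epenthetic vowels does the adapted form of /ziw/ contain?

The unsyllabifiable consonants are /w/; each receives one epenthetic vowel.

1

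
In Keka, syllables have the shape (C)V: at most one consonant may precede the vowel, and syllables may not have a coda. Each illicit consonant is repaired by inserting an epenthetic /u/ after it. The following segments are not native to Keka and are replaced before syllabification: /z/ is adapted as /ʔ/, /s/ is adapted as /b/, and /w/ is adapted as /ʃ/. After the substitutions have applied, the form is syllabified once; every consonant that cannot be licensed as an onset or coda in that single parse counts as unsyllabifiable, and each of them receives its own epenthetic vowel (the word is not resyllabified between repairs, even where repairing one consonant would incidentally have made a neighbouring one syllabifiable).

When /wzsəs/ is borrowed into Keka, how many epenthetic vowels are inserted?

After substitution the input is /ʃʔbəb/.
The unsyllabifiable consonants are /ʃ/, /ʔ/, /b/; each receives one epenthetic vowel.

3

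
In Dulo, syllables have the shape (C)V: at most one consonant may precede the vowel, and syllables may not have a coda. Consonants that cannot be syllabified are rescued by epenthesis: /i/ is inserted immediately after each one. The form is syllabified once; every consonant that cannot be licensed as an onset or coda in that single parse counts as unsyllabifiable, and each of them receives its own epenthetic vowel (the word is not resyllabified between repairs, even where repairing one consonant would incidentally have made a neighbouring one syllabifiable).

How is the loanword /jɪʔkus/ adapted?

jɪʔikusi

Under (C)V, the unsyllabifiable consonants are /ʔ/, /s/ (no codas are permitted; onsets are limited to one consonant).
Inserting the epenthetic vowel yields /ʔ/ → /ʔi/, /s/ → /si/.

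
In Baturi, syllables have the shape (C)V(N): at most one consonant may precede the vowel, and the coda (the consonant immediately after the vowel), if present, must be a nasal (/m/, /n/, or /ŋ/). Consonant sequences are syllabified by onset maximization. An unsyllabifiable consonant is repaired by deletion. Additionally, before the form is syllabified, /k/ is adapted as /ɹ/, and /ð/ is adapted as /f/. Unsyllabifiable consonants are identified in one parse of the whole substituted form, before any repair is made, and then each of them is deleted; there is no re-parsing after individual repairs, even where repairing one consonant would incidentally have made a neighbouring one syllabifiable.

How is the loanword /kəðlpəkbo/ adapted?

Substitution: /k/ → /ɹ/, /ð/ → /f/, giving /ɹəflpəɹbo/.
The consonants /f/, /l/, /ɹ/ cannot be parsed into a legal (C)V(N) syllable (only a nasal (/m/, /n/, or /ŋ/) is licensed in coda position; onsets are limited to one consonant).
Each unlicensed consonant is deleted: /f/, /l/, /ɹ/.

ɹəpəbo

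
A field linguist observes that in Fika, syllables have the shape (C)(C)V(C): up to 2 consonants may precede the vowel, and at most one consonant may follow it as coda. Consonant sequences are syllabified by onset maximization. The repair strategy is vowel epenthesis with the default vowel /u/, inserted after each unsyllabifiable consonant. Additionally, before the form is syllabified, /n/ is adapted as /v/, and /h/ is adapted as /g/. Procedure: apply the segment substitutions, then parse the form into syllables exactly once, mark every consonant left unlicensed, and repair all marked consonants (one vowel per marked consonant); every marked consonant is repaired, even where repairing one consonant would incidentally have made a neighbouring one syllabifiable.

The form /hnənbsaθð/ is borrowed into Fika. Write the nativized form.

Substitution: /h/ → /g/, /n/ → /v/, giving /gvəvbsaθð/.
Syllabifying with onset maximization leaves /ð/ stranded (at most one coda consonant is licensed; onsets may contain at most 2 consonants).
Inserting the epenthetic vowel yields /ð/ → /ðu/.

gvəvbsaθðu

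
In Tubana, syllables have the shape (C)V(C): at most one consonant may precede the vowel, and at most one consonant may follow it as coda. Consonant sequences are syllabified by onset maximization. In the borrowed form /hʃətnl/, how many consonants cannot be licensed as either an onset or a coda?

The consonants /h/, /n/, /l/ cannot be parsed into a legal (C)V(C) syllable (at most one coda consonant is licensed; onsets are limited to one consonant).

3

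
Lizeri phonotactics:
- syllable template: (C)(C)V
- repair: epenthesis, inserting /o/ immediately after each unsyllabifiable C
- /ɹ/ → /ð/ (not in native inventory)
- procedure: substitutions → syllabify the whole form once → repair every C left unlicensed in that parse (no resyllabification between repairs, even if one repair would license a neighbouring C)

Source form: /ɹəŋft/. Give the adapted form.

Substitution: /ɹ/ → /ð/, giving /ðəŋft/.
Under (C)(C)V, the unsyllabifiable consonants are /ŋ/, /f/, /t/ (no codas are permitted; onsets may contain at most 2 consonants).
Each unlicensed consonant becomes the onset of a new syllable: /ŋ/ → /ŋo/, /f/ → /fo/, /t/ → /to/.

ðəŋofoto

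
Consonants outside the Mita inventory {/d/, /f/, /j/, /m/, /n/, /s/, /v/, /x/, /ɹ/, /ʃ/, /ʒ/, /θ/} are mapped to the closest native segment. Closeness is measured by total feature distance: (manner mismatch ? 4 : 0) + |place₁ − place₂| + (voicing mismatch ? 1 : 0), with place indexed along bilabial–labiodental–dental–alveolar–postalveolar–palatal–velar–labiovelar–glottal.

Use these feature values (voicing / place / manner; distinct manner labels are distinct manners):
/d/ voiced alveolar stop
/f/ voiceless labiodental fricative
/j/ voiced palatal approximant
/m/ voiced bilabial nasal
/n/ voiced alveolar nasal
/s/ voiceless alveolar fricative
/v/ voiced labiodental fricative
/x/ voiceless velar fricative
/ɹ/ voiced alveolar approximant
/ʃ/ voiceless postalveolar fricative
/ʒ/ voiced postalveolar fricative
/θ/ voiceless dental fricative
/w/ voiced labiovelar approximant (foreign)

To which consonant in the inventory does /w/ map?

j

/j/ is closest: same manner (approximant), place distance 2 (labiovelar→palatal), same voicing; total 2. Next closest is /ɹ/ at distance 4.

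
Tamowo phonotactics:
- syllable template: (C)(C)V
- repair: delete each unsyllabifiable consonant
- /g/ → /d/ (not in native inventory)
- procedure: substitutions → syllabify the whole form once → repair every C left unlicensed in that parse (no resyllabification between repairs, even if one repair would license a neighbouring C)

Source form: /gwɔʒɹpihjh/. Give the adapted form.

dwɔɹpi

Substitution: /g/ → /d/, giving /dwɔʒɹpihjh/.
Under (C)(C)V, the unsyllabifiable consonants are /ʒ/, /h/, /j/, /h/ (no codas are permitted; onsets may contain at most 2 consonants).
Deletion applies to /ʒ/, /h/, /j/, /h/.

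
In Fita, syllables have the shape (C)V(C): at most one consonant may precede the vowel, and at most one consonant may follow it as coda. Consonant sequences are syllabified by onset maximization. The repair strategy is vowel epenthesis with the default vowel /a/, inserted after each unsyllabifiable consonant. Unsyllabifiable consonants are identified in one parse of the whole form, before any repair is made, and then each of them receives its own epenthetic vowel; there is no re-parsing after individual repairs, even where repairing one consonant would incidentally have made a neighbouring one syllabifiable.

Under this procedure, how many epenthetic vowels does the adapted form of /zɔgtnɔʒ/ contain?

1

The unsyllabifiable consonants are /t/; each receives one epenthetic vowel.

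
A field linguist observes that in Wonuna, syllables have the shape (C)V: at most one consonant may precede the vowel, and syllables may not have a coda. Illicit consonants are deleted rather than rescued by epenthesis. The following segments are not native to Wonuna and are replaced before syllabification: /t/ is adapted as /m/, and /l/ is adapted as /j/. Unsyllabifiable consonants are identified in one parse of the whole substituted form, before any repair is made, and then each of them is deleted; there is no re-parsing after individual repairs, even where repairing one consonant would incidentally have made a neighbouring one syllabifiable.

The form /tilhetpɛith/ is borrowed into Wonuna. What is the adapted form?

Substitution: /t/ → /m/, /l/ → /j/, giving /mijhempɛimh/.
Under (C)V, the unsyllabifiable consonants are /j/, /m/, /m/, /h/ (no codas are permitted; onsets are limited to one consonant).
Each unlicensed consonant is deleted: /j/, /m/, /m/, /h/.

mihepɛi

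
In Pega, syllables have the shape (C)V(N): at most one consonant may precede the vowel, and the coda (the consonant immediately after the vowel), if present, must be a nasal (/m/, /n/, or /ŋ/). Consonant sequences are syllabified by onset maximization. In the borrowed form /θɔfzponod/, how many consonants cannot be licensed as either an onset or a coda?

3

The consonants /f/, /z/, /d/ cannot be parsed into a legal (C)V(N) syllable (only a nasal (/m/, /n/, or /ŋ/) is licensed in coda position; onsets are limited to one consonant).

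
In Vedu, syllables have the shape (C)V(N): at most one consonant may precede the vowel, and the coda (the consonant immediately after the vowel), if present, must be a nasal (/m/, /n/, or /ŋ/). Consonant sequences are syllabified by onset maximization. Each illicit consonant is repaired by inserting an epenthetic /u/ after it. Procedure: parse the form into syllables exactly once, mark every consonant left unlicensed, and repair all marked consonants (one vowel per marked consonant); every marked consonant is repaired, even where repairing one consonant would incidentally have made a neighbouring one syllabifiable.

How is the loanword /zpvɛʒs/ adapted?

zupuvɛʒusu

The consonants /z/, /p/, /ʒ/, /s/ cannot be parsed into a legal (C)V(N) syllable (only a nasal (/m/, /n/, or /ŋ/) is licensed in coda position; onsets are limited to one consonant).
Each unlicensed consonant becomes the onset of a new syllable: /z/ → /zu/, /p/ → /pu/, /ʒ/ → /ʒu/, /s/ → /su/.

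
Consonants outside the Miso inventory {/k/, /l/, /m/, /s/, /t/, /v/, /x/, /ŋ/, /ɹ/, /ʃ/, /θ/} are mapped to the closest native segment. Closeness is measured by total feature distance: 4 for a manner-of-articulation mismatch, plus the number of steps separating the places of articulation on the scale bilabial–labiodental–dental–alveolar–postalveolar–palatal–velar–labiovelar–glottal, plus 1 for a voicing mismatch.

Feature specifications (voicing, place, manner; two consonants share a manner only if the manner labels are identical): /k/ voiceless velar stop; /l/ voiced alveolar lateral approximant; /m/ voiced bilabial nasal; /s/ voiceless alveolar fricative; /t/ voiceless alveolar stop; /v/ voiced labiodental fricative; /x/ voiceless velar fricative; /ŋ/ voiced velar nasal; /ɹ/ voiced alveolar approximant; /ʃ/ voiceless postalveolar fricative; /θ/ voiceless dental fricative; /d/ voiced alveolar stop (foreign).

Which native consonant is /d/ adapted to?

/t/ is closest: same manner (stop), place distance 0 (alveolar→alveolar), voicing differs (+1); total 1. Next closest is /k/ at distance 4.

t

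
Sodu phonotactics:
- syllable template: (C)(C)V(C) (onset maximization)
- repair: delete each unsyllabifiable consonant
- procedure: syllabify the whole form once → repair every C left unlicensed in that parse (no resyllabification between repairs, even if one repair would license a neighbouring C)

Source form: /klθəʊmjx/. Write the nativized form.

lθəʊm

Under (C)(C)V(C), the unsyllabifiable consonants are /k/, /j/, /x/ (at most one coda consonant is licensed; onsets may contain at most 2 consonants).
Each unlicensed consonant is deleted: /k/, /j/, /x/.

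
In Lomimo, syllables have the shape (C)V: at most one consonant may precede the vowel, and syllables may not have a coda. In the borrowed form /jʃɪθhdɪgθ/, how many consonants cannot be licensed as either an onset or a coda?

Under (C)V, the unsyllabifiable consonants are /j/, /θ/, /h/, /g/, /θ/ (no codas are permitted; onsets are limited to one consonant).

5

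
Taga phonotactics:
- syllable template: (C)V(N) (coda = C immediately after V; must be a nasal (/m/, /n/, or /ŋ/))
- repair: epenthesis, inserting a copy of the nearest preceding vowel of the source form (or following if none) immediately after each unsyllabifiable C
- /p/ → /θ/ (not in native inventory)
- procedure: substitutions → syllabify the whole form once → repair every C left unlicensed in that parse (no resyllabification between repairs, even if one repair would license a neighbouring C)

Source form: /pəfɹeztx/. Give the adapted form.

θəfəɹezetexe

Substitution: /p/ → /θ/, giving /θəfɹeztx/.
Syllabifying with onset maximization leaves /f/, /z/, /t/, /x/ stranded (only a nasal (/m/, /n/, or /ŋ/) is licensed in coda position; onsets are limited to one consonant).
Epenthesis after each stranded consonant: /f/ → /fə/, /z/ → /ze/, /t/ → /te/, /x/ → /xe/.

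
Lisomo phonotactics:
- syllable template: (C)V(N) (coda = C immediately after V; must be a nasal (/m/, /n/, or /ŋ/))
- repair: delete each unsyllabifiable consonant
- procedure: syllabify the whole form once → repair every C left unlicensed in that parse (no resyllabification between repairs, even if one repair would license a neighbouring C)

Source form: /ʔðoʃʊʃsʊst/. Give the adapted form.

The consonants /ʔ/, /ʃ/, /s/, /t/ cannot be parsed into a legal (C)V(N) syllable (only a nasal (/m/, /n/, or /ŋ/) is licensed in coda position; onsets are limited to one consonant).
Each unlicensed consonant is deleted: /ʔ/, /ʃ/, /s/, /t/.

ðoʃʊsʊ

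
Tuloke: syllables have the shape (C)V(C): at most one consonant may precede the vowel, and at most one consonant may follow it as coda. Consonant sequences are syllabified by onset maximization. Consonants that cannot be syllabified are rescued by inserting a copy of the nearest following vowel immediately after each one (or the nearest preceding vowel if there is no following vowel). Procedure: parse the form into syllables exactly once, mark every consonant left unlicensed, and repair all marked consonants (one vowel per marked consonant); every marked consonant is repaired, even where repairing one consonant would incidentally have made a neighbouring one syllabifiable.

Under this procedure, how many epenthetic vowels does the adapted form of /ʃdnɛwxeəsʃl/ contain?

4

The unsyllabifiable consonants are /ʃ/, /d/, /ʃ/, /l/; each receives one epenthetic vowel.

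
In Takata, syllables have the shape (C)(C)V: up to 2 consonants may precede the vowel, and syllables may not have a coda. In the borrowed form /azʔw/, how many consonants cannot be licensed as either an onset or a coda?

The consonants /z/, /ʔ/, /w/ cannot be parsed into a legal (C)(C)V syllable (no codas are permitted; onsets may contain at most 2 consonants).

3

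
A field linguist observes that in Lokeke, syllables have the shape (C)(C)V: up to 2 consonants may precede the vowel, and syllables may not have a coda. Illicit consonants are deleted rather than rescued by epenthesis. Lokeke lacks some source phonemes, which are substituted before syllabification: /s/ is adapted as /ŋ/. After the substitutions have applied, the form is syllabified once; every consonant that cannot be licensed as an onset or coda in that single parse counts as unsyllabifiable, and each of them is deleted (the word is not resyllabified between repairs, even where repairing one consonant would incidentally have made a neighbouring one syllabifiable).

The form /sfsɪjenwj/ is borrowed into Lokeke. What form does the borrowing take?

Substitution: /s/ → /ŋ/, giving /ŋfŋɪjenwj/.
Under (C)(C)V, the unsyllabifiable consonants are /ŋ/, /n/, /w/, /j/ (no codas are permitted; onsets may contain at most 2 consonants).
Deleting the stranded consonants removes /ŋ/, /n/, /w/, /j/.

fŋɪje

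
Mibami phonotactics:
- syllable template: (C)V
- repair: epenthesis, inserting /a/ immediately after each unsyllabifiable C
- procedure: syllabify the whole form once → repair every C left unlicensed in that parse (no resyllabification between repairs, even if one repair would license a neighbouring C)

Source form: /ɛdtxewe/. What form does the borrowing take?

The consonants /d/, /t/ cannot be parsed into a legal (C)V syllable (no codas are permitted; onsets are limited to one consonant).
Epenthesis after each stranded consonant: /d/ → /da/, /t/ → /ta/.

ɛdataxewe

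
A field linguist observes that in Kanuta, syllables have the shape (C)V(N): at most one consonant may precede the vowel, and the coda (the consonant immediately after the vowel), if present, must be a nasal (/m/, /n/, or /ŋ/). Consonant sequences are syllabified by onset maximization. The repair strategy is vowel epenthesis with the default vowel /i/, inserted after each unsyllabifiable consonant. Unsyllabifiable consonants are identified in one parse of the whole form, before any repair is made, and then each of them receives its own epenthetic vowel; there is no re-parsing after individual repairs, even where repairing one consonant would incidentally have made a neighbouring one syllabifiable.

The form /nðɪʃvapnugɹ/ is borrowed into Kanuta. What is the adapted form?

The consonants /n/, /ʃ/, /p/, /g/, /ɹ/ cannot be parsed into a legal (C)V(N) syllable (only a nasal (/m/, /n/, or /ŋ/) is licensed in coda position; onsets are limited to one consonant).
Each unlicensed consonant becomes the onset of a new syllable: /n/ → /ni/, /ʃ/ → /ʃi/, /p/ → /pi/, /g/ → /gi/, /ɹ/ → /ɹi/.

niðɪʃivapinugiɹi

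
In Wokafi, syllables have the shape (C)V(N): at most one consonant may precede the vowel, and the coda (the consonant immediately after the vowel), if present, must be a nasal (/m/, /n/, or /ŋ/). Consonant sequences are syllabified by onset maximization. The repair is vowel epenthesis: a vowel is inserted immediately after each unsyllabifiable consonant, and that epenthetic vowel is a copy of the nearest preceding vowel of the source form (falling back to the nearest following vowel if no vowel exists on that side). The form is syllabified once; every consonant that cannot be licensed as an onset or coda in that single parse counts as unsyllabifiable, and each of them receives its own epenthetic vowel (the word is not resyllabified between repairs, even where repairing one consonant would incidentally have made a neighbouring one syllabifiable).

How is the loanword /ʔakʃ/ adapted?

Syllabifying with onset maximization leaves /k/, /ʃ/ stranded (only a nasal (/m/, /n/, or /ŋ/) is licensed in coda position; onsets are limited to one consonant).
Each unlicensed consonant becomes the onset of a new syllable: /k/ → /ka/, /ʃ/ → /ʃa/.

ʔakaʃa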